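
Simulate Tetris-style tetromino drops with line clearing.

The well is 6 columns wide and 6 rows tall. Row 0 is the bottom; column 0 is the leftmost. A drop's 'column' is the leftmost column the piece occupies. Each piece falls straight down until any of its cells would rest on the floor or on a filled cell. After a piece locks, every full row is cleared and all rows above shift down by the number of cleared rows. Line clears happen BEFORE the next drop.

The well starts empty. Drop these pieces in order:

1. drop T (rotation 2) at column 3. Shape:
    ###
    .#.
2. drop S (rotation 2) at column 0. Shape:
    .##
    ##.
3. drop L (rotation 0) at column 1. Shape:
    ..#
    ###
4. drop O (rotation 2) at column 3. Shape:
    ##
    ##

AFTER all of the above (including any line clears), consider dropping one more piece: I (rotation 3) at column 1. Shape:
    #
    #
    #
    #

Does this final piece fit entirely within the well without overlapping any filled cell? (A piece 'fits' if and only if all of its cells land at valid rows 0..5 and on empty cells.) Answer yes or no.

Answer: no

Derivation:
Drop 1: T rot2 at col 3 lands with bottom-row=0; cleared 0 line(s) (total 0); column heights now [0 0 0 2 2 2], max=2
Drop 2: S rot2 at col 0 lands with bottom-row=0; cleared 0 line(s) (total 0); column heights now [1 2 2 2 2 2], max=2
Drop 3: L rot0 at col 1 lands with bottom-row=2; cleared 0 line(s) (total 0); column heights now [1 3 3 4 2 2], max=4
Drop 4: O rot2 at col 3 lands with bottom-row=4; cleared 0 line(s) (total 0); column heights now [1 3 3 6 6 2], max=6
Test piece I rot3 at col 1 (width 1): heights before test = [1 3 3 6 6 2]; fits = False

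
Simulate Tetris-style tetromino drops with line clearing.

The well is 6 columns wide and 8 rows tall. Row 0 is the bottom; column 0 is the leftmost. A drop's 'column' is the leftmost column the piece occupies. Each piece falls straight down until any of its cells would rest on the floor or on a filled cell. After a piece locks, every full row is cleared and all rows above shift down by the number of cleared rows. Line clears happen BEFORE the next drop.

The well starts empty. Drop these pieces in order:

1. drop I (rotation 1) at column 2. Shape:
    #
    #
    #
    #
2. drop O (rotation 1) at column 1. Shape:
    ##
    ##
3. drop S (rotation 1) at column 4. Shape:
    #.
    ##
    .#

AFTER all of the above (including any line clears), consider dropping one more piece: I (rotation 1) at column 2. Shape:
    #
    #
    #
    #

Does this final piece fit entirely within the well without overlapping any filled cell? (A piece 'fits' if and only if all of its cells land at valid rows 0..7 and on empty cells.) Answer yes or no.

Drop 1: I rot1 at col 2 lands with bottom-row=0; cleared 0 line(s) (total 0); column heights now [0 0 4 0 0 0], max=4
Drop 2: O rot1 at col 1 lands with bottom-row=4; cleared 0 line(s) (total 0); column heights now [0 6 6 0 0 0], max=6
Drop 3: S rot1 at col 4 lands with bottom-row=0; cleared 0 line(s) (total 0); column heights now [0 6 6 0 3 2], max=6
Test piece I rot1 at col 2 (width 1): heights before test = [0 6 6 0 3 2]; fits = False

Answer: no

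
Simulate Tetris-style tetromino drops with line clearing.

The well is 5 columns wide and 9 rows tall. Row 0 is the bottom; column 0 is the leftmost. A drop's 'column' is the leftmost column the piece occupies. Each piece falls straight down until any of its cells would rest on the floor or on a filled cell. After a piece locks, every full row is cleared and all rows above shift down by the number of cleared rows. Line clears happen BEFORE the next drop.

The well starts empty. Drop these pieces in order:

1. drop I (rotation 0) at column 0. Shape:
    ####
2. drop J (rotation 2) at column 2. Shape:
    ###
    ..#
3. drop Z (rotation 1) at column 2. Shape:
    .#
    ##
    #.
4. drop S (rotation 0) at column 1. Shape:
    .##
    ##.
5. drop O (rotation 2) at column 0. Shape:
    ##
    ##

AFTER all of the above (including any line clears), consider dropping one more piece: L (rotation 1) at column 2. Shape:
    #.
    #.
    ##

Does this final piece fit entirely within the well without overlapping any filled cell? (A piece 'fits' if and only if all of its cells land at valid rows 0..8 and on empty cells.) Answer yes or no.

Drop 1: I rot0 at col 0 lands with bottom-row=0; cleared 0 line(s) (total 0); column heights now [1 1 1 1 0], max=1
Drop 2: J rot2 at col 2 lands with bottom-row=0; cleared 1 line(s) (total 1); column heights now [0 0 1 1 1], max=1
Drop 3: Z rot1 at col 2 lands with bottom-row=1; cleared 0 line(s) (total 1); column heights now [0 0 3 4 1], max=4
Drop 4: S rot0 at col 1 lands with bottom-row=3; cleared 0 line(s) (total 1); column heights now [0 4 5 5 1], max=5
Drop 5: O rot2 at col 0 lands with bottom-row=4; cleared 0 line(s) (total 1); column heights now [6 6 5 5 1], max=6
Test piece L rot1 at col 2 (width 2): heights before test = [6 6 5 5 1]; fits = True

Answer: yes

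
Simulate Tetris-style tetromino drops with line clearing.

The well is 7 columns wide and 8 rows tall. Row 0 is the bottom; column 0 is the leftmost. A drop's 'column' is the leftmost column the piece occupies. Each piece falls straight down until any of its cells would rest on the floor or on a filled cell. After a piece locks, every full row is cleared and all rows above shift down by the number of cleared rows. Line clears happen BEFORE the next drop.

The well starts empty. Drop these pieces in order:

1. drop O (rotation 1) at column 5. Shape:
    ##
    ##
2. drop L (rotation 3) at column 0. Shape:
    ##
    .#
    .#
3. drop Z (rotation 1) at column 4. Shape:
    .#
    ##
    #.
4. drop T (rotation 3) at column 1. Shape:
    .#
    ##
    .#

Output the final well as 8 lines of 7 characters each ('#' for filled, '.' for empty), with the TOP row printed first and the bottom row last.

Answer: .......
.......
.......
..#....
.##..#.
###.##.
.#..###
.#...##

Derivation:
Drop 1: O rot1 at col 5 lands with bottom-row=0; cleared 0 line(s) (total 0); column heights now [0 0 0 0 0 2 2], max=2
Drop 2: L rot3 at col 0 lands with bottom-row=0; cleared 0 line(s) (total 0); column heights now [3 3 0 0 0 2 2], max=3
Drop 3: Z rot1 at col 4 lands with bottom-row=1; cleared 0 line(s) (total 0); column heights now [3 3 0 0 3 4 2], max=4
Drop 4: T rot3 at col 1 lands with bottom-row=2; cleared 0 line(s) (total 0); column heights now [3 4 5 0 3 4 2], max=5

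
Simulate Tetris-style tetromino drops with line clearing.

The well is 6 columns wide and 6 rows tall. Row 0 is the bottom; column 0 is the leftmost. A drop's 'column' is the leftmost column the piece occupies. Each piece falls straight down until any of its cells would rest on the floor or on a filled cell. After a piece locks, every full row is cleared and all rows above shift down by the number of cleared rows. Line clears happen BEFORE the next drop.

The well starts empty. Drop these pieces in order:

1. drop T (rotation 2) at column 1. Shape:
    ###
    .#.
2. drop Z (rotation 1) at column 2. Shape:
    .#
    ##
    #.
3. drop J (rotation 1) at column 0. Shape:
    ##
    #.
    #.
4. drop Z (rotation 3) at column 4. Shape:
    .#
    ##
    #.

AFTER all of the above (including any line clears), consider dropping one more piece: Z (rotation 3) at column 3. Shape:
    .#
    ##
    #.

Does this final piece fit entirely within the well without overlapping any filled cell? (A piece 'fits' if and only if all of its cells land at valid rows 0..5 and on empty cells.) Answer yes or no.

Answer: no

Derivation:
Drop 1: T rot2 at col 1 lands with bottom-row=0; cleared 0 line(s) (total 0); column heights now [0 2 2 2 0 0], max=2
Drop 2: Z rot1 at col 2 lands with bottom-row=2; cleared 0 line(s) (total 0); column heights now [0 2 4 5 0 0], max=5
Drop 3: J rot1 at col 0 lands with bottom-row=0; cleared 0 line(s) (total 0); column heights now [3 3 4 5 0 0], max=5
Drop 4: Z rot3 at col 4 lands with bottom-row=0; cleared 1 line(s) (total 1); column heights now [2 2 3 4 1 2], max=4
Test piece Z rot3 at col 3 (width 2): heights before test = [2 2 3 4 1 2]; fits = False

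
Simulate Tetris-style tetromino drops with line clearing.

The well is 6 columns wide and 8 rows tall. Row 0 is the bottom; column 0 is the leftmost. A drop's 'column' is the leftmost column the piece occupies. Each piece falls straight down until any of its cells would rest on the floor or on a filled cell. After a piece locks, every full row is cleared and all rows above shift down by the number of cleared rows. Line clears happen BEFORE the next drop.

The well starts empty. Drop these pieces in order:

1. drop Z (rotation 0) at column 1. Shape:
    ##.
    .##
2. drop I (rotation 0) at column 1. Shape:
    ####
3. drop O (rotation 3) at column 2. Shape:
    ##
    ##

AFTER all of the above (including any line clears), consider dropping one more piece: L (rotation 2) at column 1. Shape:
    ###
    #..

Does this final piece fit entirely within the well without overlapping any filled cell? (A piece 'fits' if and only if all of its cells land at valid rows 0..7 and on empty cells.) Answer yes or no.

Drop 1: Z rot0 at col 1 lands with bottom-row=0; cleared 0 line(s) (total 0); column heights now [0 2 2 1 0 0], max=2
Drop 2: I rot0 at col 1 lands with bottom-row=2; cleared 0 line(s) (total 0); column heights now [0 3 3 3 3 0], max=3
Drop 3: O rot3 at col 2 lands with bottom-row=3; cleared 0 line(s) (total 0); column heights now [0 3 5 5 3 0], max=5
Test piece L rot2 at col 1 (width 3): heights before test = [0 3 5 5 3 0]; fits = True

Answer: yes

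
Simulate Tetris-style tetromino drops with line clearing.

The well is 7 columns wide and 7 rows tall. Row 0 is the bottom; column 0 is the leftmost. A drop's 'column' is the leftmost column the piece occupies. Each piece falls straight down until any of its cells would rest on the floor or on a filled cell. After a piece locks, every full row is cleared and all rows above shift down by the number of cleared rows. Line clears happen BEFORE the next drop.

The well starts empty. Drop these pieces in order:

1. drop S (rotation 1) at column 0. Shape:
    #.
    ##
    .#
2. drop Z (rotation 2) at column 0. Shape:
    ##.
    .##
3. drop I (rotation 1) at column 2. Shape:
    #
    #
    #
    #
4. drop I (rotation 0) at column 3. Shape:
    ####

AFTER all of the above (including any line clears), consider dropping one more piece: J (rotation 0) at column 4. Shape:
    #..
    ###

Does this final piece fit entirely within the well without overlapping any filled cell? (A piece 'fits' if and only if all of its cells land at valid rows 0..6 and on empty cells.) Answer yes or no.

Drop 1: S rot1 at col 0 lands with bottom-row=0; cleared 0 line(s) (total 0); column heights now [3 2 0 0 0 0 0], max=3
Drop 2: Z rot2 at col 0 lands with bottom-row=2; cleared 0 line(s) (total 0); column heights now [4 4 3 0 0 0 0], max=4
Drop 3: I rot1 at col 2 lands with bottom-row=3; cleared 0 line(s) (total 0); column heights now [4 4 7 0 0 0 0], max=7
Drop 4: I rot0 at col 3 lands with bottom-row=0; cleared 0 line(s) (total 0); column heights now [4 4 7 1 1 1 1], max=7
Test piece J rot0 at col 4 (width 3): heights before test = [4 4 7 1 1 1 1]; fits = True

Answer: yes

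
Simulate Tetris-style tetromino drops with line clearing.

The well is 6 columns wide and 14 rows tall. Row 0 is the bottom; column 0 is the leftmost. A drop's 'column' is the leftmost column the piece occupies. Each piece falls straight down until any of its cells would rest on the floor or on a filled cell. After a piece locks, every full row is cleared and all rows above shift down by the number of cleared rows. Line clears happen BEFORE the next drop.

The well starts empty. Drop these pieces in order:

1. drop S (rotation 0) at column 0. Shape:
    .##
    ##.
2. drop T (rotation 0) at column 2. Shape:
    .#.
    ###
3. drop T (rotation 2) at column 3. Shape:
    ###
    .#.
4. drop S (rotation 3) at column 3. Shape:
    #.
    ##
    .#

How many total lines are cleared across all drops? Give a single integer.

Answer: 0

Derivation:
Drop 1: S rot0 at col 0 lands with bottom-row=0; cleared 0 line(s) (total 0); column heights now [1 2 2 0 0 0], max=2
Drop 2: T rot0 at col 2 lands with bottom-row=2; cleared 0 line(s) (total 0); column heights now [1 2 3 4 3 0], max=4
Drop 3: T rot2 at col 3 lands with bottom-row=3; cleared 0 line(s) (total 0); column heights now [1 2 3 5 5 5], max=5
Drop 4: S rot3 at col 3 lands with bottom-row=5; cleared 0 line(s) (total 0); column heights now [1 2 3 8 7 5], max=8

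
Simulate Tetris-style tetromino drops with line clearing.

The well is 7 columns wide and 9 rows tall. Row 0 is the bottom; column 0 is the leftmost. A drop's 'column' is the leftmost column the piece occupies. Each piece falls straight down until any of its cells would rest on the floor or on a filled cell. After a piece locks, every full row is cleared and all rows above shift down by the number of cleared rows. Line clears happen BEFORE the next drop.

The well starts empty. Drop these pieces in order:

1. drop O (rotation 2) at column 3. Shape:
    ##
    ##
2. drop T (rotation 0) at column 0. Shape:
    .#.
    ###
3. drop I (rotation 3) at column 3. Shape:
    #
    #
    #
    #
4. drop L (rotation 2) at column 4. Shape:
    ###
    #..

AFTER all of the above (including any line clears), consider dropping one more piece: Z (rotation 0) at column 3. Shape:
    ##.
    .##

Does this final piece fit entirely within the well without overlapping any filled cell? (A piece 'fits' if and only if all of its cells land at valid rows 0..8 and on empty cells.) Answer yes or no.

Drop 1: O rot2 at col 3 lands with bottom-row=0; cleared 0 line(s) (total 0); column heights now [0 0 0 2 2 0 0], max=2
Drop 2: T rot0 at col 0 lands with bottom-row=0; cleared 0 line(s) (total 0); column heights now [1 2 1 2 2 0 0], max=2
Drop 3: I rot3 at col 3 lands with bottom-row=2; cleared 0 line(s) (total 0); column heights now [1 2 1 6 2 0 0], max=6
Drop 4: L rot2 at col 4 lands with bottom-row=2; cleared 0 line(s) (total 0); column heights now [1 2 1 6 4 4 4], max=6
Test piece Z rot0 at col 3 (width 3): heights before test = [1 2 1 6 4 4 4]; fits = True

Answer: yes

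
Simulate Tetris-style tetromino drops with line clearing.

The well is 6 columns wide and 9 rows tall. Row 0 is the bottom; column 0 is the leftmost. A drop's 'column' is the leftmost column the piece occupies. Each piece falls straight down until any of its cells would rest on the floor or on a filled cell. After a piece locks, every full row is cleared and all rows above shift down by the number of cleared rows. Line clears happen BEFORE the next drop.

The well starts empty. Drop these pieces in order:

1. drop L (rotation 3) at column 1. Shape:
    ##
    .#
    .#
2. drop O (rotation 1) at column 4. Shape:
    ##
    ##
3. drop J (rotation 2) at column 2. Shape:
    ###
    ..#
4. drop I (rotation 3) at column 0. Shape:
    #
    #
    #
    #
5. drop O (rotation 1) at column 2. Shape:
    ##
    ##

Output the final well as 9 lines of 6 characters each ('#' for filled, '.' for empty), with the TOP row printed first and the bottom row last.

Answer: ......
......
......
..##..
..##..
#.###.
###.#.
#.#.##
#.#.##

Derivation:
Drop 1: L rot3 at col 1 lands with bottom-row=0; cleared 0 line(s) (total 0); column heights now [0 3 3 0 0 0], max=3
Drop 2: O rot1 at col 4 lands with bottom-row=0; cleared 0 line(s) (total 0); column heights now [0 3 3 0 2 2], max=3
Drop 3: J rot2 at col 2 lands with bottom-row=2; cleared 0 line(s) (total 0); column heights now [0 3 4 4 4 2], max=4
Drop 4: I rot3 at col 0 lands with bottom-row=0; cleared 0 line(s) (total 0); column heights now [4 3 4 4 4 2], max=4
Drop 5: O rot1 at col 2 lands with bottom-row=4; cleared 0 line(s) (total 0); column heights now [4 3 6 6 4 2], max=6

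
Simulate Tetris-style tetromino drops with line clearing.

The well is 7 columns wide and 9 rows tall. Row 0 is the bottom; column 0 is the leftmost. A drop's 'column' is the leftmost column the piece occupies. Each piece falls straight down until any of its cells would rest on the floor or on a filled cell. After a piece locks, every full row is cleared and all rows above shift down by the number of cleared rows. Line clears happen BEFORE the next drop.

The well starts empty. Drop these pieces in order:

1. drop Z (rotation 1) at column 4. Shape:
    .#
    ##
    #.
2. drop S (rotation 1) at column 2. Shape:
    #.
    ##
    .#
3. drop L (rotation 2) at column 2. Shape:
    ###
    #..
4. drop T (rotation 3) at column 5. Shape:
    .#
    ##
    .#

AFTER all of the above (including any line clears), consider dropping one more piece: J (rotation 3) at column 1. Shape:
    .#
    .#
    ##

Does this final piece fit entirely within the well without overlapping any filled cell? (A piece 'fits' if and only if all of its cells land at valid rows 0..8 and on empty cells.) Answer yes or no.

Answer: yes

Derivation:
Drop 1: Z rot1 at col 4 lands with bottom-row=0; cleared 0 line(s) (total 0); column heights now [0 0 0 0 2 3 0], max=3
Drop 2: S rot1 at col 2 lands with bottom-row=0; cleared 0 line(s) (total 0); column heights now [0 0 3 2 2 3 0], max=3
Drop 3: L rot2 at col 2 lands with bottom-row=3; cleared 0 line(s) (total 0); column heights now [0 0 5 5 5 3 0], max=5
Drop 4: T rot3 at col 5 lands with bottom-row=2; cleared 0 line(s) (total 0); column heights now [0 0 5 5 5 4 5], max=5
Test piece J rot3 at col 1 (width 2): heights before test = [0 0 5 5 5 4 5]; fits = True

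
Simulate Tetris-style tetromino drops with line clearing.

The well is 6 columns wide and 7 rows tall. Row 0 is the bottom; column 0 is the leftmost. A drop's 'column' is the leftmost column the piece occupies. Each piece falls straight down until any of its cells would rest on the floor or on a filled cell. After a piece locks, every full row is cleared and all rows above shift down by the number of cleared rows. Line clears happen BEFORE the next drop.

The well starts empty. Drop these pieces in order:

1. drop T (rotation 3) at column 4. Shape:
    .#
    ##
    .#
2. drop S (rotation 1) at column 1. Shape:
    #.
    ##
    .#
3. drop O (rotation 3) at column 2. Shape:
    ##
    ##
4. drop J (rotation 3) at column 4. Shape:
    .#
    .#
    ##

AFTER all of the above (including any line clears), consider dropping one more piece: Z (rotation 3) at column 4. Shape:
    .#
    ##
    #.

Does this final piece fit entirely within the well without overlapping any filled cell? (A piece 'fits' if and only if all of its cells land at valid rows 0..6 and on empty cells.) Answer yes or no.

Drop 1: T rot3 at col 4 lands with bottom-row=0; cleared 0 line(s) (total 0); column heights now [0 0 0 0 2 3], max=3
Drop 2: S rot1 at col 1 lands with bottom-row=0; cleared 0 line(s) (total 0); column heights now [0 3 2 0 2 3], max=3
Drop 3: O rot3 at col 2 lands with bottom-row=2; cleared 0 line(s) (total 0); column heights now [0 3 4 4 2 3], max=4
Drop 4: J rot3 at col 4 lands with bottom-row=3; cleared 0 line(s) (total 0); column heights now [0 3 4 4 4 6], max=6
Test piece Z rot3 at col 4 (width 2): heights before test = [0 3 4 4 4 6]; fits = False

Answer: no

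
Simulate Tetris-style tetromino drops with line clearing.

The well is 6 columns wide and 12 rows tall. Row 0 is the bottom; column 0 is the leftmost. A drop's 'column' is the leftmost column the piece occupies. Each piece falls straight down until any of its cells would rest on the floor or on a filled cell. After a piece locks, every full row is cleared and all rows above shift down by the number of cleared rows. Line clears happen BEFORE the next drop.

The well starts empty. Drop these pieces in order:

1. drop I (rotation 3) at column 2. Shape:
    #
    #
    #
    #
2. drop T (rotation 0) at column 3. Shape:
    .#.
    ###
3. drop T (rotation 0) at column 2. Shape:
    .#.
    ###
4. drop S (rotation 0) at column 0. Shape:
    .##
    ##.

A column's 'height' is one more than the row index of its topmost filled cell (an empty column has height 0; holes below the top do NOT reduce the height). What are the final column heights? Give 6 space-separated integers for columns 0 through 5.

Drop 1: I rot3 at col 2 lands with bottom-row=0; cleared 0 line(s) (total 0); column heights now [0 0 4 0 0 0], max=4
Drop 2: T rot0 at col 3 lands with bottom-row=0; cleared 0 line(s) (total 0); column heights now [0 0 4 1 2 1], max=4
Drop 3: T rot0 at col 2 lands with bottom-row=4; cleared 0 line(s) (total 0); column heights now [0 0 5 6 5 1], max=6
Drop 4: S rot0 at col 0 lands with bottom-row=4; cleared 0 line(s) (total 0); column heights now [5 6 6 6 5 1], max=6

Answer: 5 6 6 6 5 1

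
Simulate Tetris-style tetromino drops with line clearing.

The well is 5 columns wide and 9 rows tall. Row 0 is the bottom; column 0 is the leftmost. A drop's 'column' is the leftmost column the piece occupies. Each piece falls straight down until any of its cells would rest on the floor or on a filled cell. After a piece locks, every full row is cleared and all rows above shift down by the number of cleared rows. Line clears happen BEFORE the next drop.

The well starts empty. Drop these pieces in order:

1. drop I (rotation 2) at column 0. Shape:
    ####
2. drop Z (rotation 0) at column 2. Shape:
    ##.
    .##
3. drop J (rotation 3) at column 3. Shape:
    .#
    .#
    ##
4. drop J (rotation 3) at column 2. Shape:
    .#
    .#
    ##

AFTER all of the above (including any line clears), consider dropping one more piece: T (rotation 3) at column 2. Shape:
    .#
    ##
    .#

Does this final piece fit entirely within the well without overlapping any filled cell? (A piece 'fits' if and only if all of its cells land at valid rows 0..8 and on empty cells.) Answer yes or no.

Answer: no

Derivation:
Drop 1: I rot2 at col 0 lands with bottom-row=0; cleared 0 line(s) (total 0); column heights now [1 1 1 1 0], max=1
Drop 2: Z rot0 at col 2 lands with bottom-row=1; cleared 0 line(s) (total 0); column heights now [1 1 3 3 2], max=3
Drop 3: J rot3 at col 3 lands with bottom-row=3; cleared 0 line(s) (total 0); column heights now [1 1 3 4 6], max=6
Drop 4: J rot3 at col 2 lands with bottom-row=4; cleared 0 line(s) (total 0); column heights now [1 1 5 7 6], max=7
Test piece T rot3 at col 2 (width 2): heights before test = [1 1 5 7 6]; fits = False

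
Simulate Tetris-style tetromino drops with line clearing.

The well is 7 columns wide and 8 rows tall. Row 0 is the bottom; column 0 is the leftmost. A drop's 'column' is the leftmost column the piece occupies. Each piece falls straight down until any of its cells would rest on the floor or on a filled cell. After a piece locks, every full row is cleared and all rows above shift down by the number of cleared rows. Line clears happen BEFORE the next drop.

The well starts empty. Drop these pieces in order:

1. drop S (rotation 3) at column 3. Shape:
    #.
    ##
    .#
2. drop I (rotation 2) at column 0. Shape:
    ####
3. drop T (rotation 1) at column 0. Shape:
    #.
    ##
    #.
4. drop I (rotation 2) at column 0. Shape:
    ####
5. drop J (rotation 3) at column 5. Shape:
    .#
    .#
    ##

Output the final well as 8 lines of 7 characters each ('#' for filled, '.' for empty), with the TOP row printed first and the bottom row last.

Answer: ####...
#......
##.....
#......
####...
...#..#
...##.#
....###

Derivation:
Drop 1: S rot3 at col 3 lands with bottom-row=0; cleared 0 line(s) (total 0); column heights now [0 0 0 3 2 0 0], max=3
Drop 2: I rot2 at col 0 lands with bottom-row=3; cleared 0 line(s) (total 0); column heights now [4 4 4 4 2 0 0], max=4
Drop 3: T rot1 at col 0 lands with bottom-row=4; cleared 0 line(s) (total 0); column heights now [7 6 4 4 2 0 0], max=7
Drop 4: I rot2 at col 0 lands with bottom-row=7; cleared 0 line(s) (total 0); column heights now [8 8 8 8 2 0 0], max=8
Drop 5: J rot3 at col 5 lands with bottom-row=0; cleared 0 line(s) (total 0); column heights now [8 8 8 8 2 1 3], max=8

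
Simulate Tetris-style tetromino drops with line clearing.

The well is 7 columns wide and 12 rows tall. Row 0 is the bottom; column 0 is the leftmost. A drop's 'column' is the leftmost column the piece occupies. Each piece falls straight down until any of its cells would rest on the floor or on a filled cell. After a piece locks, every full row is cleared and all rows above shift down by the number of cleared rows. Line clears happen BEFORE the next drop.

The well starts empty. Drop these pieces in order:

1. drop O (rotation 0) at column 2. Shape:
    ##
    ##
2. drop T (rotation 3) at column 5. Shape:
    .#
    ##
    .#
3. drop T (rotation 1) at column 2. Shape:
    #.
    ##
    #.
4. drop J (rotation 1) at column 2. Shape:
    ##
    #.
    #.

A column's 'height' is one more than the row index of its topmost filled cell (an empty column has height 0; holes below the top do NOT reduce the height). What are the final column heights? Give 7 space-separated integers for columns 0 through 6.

Drop 1: O rot0 at col 2 lands with bottom-row=0; cleared 0 line(s) (total 0); column heights now [0 0 2 2 0 0 0], max=2
Drop 2: T rot3 at col 5 lands with bottom-row=0; cleared 0 line(s) (total 0); column heights now [0 0 2 2 0 2 3], max=3
Drop 3: T rot1 at col 2 lands with bottom-row=2; cleared 0 line(s) (total 0); column heights now [0 0 5 4 0 2 3], max=5
Drop 4: J rot1 at col 2 lands with bottom-row=5; cleared 0 line(s) (total 0); column heights now [0 0 8 8 0 2 3], max=8

Answer: 0 0 8 8 0 2 3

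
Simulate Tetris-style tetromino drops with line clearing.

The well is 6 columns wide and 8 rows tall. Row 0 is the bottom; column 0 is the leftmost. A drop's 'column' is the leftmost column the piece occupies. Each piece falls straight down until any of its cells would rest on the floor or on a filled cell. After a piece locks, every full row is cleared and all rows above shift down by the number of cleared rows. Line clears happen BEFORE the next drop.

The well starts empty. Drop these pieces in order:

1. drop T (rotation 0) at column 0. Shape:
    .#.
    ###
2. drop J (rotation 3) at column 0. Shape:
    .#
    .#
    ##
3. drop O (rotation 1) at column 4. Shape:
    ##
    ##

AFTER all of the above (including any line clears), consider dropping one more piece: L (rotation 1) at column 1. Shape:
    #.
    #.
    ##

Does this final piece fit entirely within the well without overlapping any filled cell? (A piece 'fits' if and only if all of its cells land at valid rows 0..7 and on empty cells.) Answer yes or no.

Answer: yes

Derivation:
Drop 1: T rot0 at col 0 lands with bottom-row=0; cleared 0 line(s) (total 0); column heights now [1 2 1 0 0 0], max=2
Drop 2: J rot3 at col 0 lands with bottom-row=2; cleared 0 line(s) (total 0); column heights now [3 5 1 0 0 0], max=5
Drop 3: O rot1 at col 4 lands with bottom-row=0; cleared 0 line(s) (total 0); column heights now [3 5 1 0 2 2], max=5
Test piece L rot1 at col 1 (width 2): heights before test = [3 5 1 0 2 2]; fits = True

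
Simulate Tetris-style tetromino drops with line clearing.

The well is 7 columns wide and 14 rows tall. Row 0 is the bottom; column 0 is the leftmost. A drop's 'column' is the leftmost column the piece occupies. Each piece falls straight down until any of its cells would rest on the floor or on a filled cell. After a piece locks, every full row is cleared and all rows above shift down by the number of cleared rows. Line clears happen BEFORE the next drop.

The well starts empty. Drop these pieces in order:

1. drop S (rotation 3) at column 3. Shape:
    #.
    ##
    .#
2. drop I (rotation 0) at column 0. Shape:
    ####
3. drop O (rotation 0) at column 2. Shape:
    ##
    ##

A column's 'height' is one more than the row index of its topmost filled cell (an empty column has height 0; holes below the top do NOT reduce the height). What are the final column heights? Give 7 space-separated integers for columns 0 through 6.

Answer: 4 4 6 6 2 0 0

Derivation:
Drop 1: S rot3 at col 3 lands with bottom-row=0; cleared 0 line(s) (total 0); column heights now [0 0 0 3 2 0 0], max=3
Drop 2: I rot0 at col 0 lands with bottom-row=3; cleared 0 line(s) (total 0); column heights now [4 4 4 4 2 0 0], max=4
Drop 3: O rot0 at col 2 lands with bottom-row=4; cleared 0 line(s) (total 0); column heights now [4 4 6 6 2 0 0], max=6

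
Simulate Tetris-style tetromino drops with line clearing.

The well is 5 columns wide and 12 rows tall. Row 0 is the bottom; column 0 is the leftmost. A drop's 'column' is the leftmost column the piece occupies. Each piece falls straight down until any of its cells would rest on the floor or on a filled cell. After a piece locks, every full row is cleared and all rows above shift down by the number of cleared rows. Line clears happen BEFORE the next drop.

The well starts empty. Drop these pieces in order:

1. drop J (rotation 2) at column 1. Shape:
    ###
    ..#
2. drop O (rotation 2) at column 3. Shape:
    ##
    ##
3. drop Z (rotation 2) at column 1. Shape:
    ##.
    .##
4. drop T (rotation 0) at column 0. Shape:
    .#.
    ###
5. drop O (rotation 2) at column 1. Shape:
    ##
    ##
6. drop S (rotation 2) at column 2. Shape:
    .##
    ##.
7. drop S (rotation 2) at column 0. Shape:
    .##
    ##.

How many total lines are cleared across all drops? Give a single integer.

Drop 1: J rot2 at col 1 lands with bottom-row=0; cleared 0 line(s) (total 0); column heights now [0 2 2 2 0], max=2
Drop 2: O rot2 at col 3 lands with bottom-row=2; cleared 0 line(s) (total 0); column heights now [0 2 2 4 4], max=4
Drop 3: Z rot2 at col 1 lands with bottom-row=4; cleared 0 line(s) (total 0); column heights now [0 6 6 5 4], max=6
Drop 4: T rot0 at col 0 lands with bottom-row=6; cleared 0 line(s) (total 0); column heights now [7 8 7 5 4], max=8
Drop 5: O rot2 at col 1 lands with bottom-row=8; cleared 0 line(s) (total 0); column heights now [7 10 10 5 4], max=10
Drop 6: S rot2 at col 2 lands with bottom-row=10; cleared 0 line(s) (total 0); column heights now [7 10 11 12 12], max=12
Drop 7: S rot2 at col 0 lands with bottom-row=10; cleared 0 line(s) (total 0); column heights now [11 12 12 12 12], max=12

Answer: 0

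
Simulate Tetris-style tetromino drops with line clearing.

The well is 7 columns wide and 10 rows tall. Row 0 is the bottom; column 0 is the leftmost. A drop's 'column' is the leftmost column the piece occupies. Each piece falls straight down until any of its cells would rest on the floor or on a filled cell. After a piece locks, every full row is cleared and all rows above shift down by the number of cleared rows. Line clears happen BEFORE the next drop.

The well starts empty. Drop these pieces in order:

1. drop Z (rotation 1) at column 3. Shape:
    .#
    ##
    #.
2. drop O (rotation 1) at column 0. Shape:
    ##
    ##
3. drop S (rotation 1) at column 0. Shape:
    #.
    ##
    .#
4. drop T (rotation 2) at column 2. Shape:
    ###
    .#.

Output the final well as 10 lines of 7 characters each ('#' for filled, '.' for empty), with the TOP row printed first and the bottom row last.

Drop 1: Z rot1 at col 3 lands with bottom-row=0; cleared 0 line(s) (total 0); column heights now [0 0 0 2 3 0 0], max=3
Drop 2: O rot1 at col 0 lands with bottom-row=0; cleared 0 line(s) (total 0); column heights now [2 2 0 2 3 0 0], max=3
Drop 3: S rot1 at col 0 lands with bottom-row=2; cleared 0 line(s) (total 0); column heights now [5 4 0 2 3 0 0], max=5
Drop 4: T rot2 at col 2 lands with bottom-row=2; cleared 0 line(s) (total 0); column heights now [5 4 4 4 4 0 0], max=5

Answer: .......
.......
.......
.......
.......
#......
#####..
.#.##..
##.##..
##.#...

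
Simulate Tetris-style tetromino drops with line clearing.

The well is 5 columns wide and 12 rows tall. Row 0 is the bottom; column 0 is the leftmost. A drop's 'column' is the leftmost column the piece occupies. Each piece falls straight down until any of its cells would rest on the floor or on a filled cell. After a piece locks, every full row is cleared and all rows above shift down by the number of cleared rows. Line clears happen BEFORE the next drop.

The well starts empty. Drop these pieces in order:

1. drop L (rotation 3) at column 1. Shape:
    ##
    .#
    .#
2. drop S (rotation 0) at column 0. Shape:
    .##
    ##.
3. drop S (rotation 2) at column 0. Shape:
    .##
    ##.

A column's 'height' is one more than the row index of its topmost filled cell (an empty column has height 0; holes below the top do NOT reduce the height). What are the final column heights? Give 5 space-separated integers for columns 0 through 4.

Answer: 6 7 7 0 0

Derivation:
Drop 1: L rot3 at col 1 lands with bottom-row=0; cleared 0 line(s) (total 0); column heights now [0 3 3 0 0], max=3
Drop 2: S rot0 at col 0 lands with bottom-row=3; cleared 0 line(s) (total 0); column heights now [4 5 5 0 0], max=5
Drop 3: S rot2 at col 0 lands with bottom-row=5; cleared 0 line(s) (total 0); column heights now [6 7 7 0 0], max=7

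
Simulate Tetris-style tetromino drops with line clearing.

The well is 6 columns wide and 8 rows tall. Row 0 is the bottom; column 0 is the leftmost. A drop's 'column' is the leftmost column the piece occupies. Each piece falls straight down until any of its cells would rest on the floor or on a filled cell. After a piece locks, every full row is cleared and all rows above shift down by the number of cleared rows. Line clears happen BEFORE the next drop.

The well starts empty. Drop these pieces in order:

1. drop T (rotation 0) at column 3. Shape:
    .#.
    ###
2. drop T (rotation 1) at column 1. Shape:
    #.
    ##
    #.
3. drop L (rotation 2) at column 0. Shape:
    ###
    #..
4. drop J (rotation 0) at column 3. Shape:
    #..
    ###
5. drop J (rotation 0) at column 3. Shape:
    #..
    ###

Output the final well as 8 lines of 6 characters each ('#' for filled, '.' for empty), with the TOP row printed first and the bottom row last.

Drop 1: T rot0 at col 3 lands with bottom-row=0; cleared 0 line(s) (total 0); column heights now [0 0 0 1 2 1], max=2
Drop 2: T rot1 at col 1 lands with bottom-row=0; cleared 0 line(s) (total 0); column heights now [0 3 2 1 2 1], max=3
Drop 3: L rot2 at col 0 lands with bottom-row=2; cleared 0 line(s) (total 0); column heights now [4 4 4 1 2 1], max=4
Drop 4: J rot0 at col 3 lands with bottom-row=2; cleared 0 line(s) (total 0); column heights now [4 4 4 4 3 3], max=4
Drop 5: J rot0 at col 3 lands with bottom-row=4; cleared 0 line(s) (total 0); column heights now [4 4 4 6 5 5], max=6

Answer: ......
......
...#..
...###
####..
##.###
.##.#.
.#.###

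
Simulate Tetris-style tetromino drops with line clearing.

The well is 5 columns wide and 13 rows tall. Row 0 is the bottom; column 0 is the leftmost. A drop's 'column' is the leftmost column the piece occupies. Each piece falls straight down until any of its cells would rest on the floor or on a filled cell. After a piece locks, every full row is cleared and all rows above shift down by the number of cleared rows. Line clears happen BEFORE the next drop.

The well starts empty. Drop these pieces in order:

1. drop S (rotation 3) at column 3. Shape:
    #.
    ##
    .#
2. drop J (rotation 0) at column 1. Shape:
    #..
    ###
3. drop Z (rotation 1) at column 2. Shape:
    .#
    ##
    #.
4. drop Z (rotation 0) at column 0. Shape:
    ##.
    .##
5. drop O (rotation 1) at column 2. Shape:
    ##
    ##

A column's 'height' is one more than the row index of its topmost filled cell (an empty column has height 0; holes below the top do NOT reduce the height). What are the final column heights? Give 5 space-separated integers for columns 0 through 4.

Drop 1: S rot3 at col 3 lands with bottom-row=0; cleared 0 line(s) (total 0); column heights now [0 0 0 3 2], max=3
Drop 2: J rot0 at col 1 lands with bottom-row=3; cleared 0 line(s) (total 0); column heights now [0 5 4 4 2], max=5
Drop 3: Z rot1 at col 2 lands with bottom-row=4; cleared 0 line(s) (total 0); column heights now [0 5 6 7 2], max=7
Drop 4: Z rot0 at col 0 lands with bottom-row=6; cleared 0 line(s) (total 0); column heights now [8 8 7 7 2], max=8
Drop 5: O rot1 at col 2 lands with bottom-row=7; cleared 0 line(s) (total 0); column heights now [8 8 9 9 2], max=9

Answer: 8 8 9 9 2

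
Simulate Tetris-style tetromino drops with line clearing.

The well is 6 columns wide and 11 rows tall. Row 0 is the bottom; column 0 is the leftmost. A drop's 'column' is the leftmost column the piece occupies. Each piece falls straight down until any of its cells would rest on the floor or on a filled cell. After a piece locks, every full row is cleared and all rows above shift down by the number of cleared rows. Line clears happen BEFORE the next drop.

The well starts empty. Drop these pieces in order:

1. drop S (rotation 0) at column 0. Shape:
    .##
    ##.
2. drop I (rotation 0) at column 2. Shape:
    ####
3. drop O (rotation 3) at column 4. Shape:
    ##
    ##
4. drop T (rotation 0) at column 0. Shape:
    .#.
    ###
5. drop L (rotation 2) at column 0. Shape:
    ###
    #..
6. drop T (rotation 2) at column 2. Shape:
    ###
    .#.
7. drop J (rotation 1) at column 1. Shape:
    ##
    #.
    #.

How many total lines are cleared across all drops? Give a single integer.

Answer: 0

Derivation:
Drop 1: S rot0 at col 0 lands with bottom-row=0; cleared 0 line(s) (total 0); column heights now [1 2 2 0 0 0], max=2
Drop 2: I rot0 at col 2 lands with bottom-row=2; cleared 0 line(s) (total 0); column heights now [1 2 3 3 3 3], max=3
Drop 3: O rot3 at col 4 lands with bottom-row=3; cleared 0 line(s) (total 0); column heights now [1 2 3 3 5 5], max=5
Drop 4: T rot0 at col 0 lands with bottom-row=3; cleared 0 line(s) (total 0); column heights now [4 5 4 3 5 5], max=5
Drop 5: L rot2 at col 0 lands with bottom-row=4; cleared 0 line(s) (total 0); column heights now [6 6 6 3 5 5], max=6
Drop 6: T rot2 at col 2 lands with bottom-row=5; cleared 0 line(s) (total 0); column heights now [6 6 7 7 7 5], max=7
Drop 7: J rot1 at col 1 lands with bottom-row=6; cleared 0 line(s) (total 0); column heights now [6 9 9 7 7 5], max=9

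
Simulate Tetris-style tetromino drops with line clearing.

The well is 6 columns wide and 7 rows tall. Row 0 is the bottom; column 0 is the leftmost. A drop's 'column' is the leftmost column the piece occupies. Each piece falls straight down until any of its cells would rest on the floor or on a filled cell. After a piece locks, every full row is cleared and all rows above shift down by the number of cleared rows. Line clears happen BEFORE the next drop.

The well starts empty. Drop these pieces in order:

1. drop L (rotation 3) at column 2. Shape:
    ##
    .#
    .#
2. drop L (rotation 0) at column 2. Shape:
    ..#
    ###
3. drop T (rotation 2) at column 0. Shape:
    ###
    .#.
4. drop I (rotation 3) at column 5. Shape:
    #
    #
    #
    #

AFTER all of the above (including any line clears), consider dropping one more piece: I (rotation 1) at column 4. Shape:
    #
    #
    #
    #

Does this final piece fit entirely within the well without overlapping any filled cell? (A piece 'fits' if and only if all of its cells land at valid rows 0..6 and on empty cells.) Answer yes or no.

Drop 1: L rot3 at col 2 lands with bottom-row=0; cleared 0 line(s) (total 0); column heights now [0 0 3 3 0 0], max=3
Drop 2: L rot0 at col 2 lands with bottom-row=3; cleared 0 line(s) (total 0); column heights now [0 0 4 4 5 0], max=5
Drop 3: T rot2 at col 0 lands with bottom-row=3; cleared 0 line(s) (total 0); column heights now [5 5 5 4 5 0], max=5
Drop 4: I rot3 at col 5 lands with bottom-row=0; cleared 0 line(s) (total 0); column heights now [5 5 5 4 5 4], max=5
Test piece I rot1 at col 4 (width 1): heights before test = [5 5 5 4 5 4]; fits = False

Answer: no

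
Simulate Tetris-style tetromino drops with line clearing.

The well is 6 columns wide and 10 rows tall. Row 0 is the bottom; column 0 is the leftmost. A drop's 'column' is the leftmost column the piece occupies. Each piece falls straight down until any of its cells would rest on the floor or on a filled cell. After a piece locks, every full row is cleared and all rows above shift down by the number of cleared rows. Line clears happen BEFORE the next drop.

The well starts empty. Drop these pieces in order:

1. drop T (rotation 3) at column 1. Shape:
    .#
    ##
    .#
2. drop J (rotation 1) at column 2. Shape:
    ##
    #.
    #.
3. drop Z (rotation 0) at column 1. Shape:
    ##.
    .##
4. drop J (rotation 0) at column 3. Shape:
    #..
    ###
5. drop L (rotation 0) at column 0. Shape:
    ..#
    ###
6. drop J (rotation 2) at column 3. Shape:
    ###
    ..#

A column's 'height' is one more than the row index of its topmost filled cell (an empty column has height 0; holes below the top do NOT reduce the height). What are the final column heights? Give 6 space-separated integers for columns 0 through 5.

Answer: 9 9 10 10 10 10

Derivation:
Drop 1: T rot3 at col 1 lands with bottom-row=0; cleared 0 line(s) (total 0); column heights now [0 2 3 0 0 0], max=3
Drop 2: J rot1 at col 2 lands with bottom-row=3; cleared 0 line(s) (total 0); column heights now [0 2 6 6 0 0], max=6
Drop 3: Z rot0 at col 1 lands with bottom-row=6; cleared 0 line(s) (total 0); column heights now [0 8 8 7 0 0], max=8
Drop 4: J rot0 at col 3 lands with bottom-row=7; cleared 0 line(s) (total 0); column heights now [0 8 8 9 8 8], max=9
Drop 5: L rot0 at col 0 lands with bottom-row=8; cleared 0 line(s) (total 0); column heights now [9 9 10 9 8 8], max=10
Drop 6: J rot2 at col 3 lands with bottom-row=8; cleared 0 line(s) (total 0); column heights now [9 9 10 10 10 10], max=10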